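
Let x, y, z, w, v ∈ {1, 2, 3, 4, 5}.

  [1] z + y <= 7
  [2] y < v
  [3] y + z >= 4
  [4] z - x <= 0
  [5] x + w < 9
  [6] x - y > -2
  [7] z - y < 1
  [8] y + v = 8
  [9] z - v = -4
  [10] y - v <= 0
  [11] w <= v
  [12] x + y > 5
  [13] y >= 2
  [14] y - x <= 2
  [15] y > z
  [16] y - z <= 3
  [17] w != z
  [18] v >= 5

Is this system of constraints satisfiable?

The assignment x = 4, y = 3, z = 1, w = 2, v = 5 works:
  constraint 1 holds since z + y = 4.
  constraint 3 holds since y + z = 4.
The rest check out directly.

Satisfiable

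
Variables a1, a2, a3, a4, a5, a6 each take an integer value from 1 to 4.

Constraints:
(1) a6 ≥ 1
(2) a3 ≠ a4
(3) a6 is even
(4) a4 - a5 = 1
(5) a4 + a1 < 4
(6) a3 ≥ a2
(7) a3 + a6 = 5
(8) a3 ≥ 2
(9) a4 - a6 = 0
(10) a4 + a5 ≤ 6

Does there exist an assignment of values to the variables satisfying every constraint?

Satisfiable

One satisfying assignment is a1 = 1, a2 = 1, a3 = 3, a4 = 2, a5 = 1, a6 = 2.
For the less obvious constraints — constraint 4: a4 - a5 = 1; constraint 5: a4 + a1 = 3 — and the others hold by inspection.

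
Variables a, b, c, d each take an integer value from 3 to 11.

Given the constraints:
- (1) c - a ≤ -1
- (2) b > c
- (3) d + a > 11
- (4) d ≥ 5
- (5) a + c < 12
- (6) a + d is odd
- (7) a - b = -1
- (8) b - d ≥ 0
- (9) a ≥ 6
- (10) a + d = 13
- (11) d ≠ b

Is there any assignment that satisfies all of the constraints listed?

Satisfiable

One satisfying assignment is a = 7, b = 8, c = 3, d = 6.
For the less obvious constraints — constraint 1: c - a = -4; constraint 3: d + a = 13; constraint 5: a + c = 10 — and the others hold by inspection.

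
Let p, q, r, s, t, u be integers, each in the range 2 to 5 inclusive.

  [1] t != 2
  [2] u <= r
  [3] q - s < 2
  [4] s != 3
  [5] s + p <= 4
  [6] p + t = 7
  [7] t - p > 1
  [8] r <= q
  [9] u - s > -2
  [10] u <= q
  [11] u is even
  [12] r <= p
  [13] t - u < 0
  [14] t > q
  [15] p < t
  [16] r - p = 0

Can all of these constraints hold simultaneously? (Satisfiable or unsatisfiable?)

Unsatisfiable

Constraints 2, 8, 13, and 14 give r ≤ q, q < t, t < u, u ≤ r. Chaining: r ≤ q < t < u ≤ r, which forces r < r — impossible.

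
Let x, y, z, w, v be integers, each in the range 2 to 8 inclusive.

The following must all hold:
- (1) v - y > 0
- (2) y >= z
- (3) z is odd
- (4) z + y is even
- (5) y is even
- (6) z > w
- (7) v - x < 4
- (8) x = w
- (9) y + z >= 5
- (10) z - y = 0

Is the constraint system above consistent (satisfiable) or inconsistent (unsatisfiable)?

Constraint 3 makes z odd and constraint 5 makes y even, so z + y must be odd. Constraint 4 says z + y is even — contradiction.

Unsatisfiable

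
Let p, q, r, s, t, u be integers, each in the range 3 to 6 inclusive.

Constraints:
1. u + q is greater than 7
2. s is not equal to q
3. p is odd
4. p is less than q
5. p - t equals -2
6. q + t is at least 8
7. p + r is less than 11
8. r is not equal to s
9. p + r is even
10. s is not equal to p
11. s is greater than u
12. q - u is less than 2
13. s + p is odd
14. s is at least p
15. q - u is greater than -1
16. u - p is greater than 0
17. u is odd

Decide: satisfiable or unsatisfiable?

Satisfiable

Setting (p, q, r, s, t, u) = (3, 5, 5, 6, 5, 5) satisfies everything: constraint 1: u + q = 10; constraint 5: p - t = -2; constraint 6: q + t = 10, and the others follow.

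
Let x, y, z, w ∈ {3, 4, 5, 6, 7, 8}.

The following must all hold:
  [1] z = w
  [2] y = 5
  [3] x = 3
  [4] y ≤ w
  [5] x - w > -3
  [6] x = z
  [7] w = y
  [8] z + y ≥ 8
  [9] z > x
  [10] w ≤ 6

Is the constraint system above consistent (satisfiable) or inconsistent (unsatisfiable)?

Constraint 3 fixes x = 3 and constraint 2 fixes y = 5. Constraints 1, 6, and 7 give x = z = w = y, so x = y. But 3 ≠ 5 — contradiction.

Unsatisfiable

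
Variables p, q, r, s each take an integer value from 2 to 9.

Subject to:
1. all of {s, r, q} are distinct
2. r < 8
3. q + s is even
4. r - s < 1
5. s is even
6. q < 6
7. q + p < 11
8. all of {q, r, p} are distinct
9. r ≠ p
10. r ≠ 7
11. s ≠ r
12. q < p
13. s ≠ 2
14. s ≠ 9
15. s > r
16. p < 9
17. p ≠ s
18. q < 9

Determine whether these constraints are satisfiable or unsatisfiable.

Satisfiable

One satisfying assignment is p = 7, q = 2, r = 6, s = 8.
For the less obvious constraints — constraint 4: r - s = -2; constraint 7: q + p = 9 — and the others hold by inspection.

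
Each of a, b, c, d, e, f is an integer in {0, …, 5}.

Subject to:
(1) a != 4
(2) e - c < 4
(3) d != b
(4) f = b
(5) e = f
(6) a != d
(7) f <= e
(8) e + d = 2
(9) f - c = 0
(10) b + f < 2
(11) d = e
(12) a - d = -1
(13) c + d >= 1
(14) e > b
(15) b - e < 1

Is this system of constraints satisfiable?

Unsatisfiable

From constraints 4, 5, and 11, d = e = f = b, so d = b. But constraint 3 says d ≠ b. Contradiction.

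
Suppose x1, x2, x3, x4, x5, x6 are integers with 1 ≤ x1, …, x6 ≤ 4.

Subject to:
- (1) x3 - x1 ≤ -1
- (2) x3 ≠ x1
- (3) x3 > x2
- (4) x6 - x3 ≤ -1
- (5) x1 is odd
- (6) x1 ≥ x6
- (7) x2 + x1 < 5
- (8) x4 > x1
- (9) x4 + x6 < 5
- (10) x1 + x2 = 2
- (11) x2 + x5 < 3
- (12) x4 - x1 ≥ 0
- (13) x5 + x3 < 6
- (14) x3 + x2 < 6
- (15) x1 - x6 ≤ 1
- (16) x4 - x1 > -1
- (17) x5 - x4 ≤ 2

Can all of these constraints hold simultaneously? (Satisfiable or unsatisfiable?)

Constraints 1, 4, and 15 give x3 − x6 ≥ 1, x6 − x1 ≥ -1, x1 − x3 ≥ 1.
Adding all 3 inequalities: the left sides telescope to 0, and the right sides sum to 1 + (-1) + 1 = 1. So 0 ≥ 1, which is false.

Unsatisfiable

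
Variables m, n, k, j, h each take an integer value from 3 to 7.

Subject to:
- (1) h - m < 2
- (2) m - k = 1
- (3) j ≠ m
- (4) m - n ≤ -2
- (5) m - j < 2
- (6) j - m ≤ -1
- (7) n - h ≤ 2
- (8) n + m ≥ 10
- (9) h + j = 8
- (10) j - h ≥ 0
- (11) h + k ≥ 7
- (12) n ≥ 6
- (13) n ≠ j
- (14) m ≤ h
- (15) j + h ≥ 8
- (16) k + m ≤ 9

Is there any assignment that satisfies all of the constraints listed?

Unsatisfiable

Constraints 4, 6, 7, and 10 give j − h ≥ 0, h − n ≥ -2, n − m ≥ 2, m − j ≥ 1.
Adding all 4 inequalities: the left sides telescope to 0, and the right sides sum to 0 + (-2) + 2 + 1 = 1. So 0 ≥ 1, which is false.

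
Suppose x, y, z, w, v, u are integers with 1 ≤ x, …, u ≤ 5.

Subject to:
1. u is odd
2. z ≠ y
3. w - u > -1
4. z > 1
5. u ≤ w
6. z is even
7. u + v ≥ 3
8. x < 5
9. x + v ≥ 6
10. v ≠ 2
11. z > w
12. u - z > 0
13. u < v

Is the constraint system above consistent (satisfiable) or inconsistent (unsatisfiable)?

Unsatisfiable

Constraints 5, 11, and 12 give w < z, z < u, u ≤ w. Chaining: w < z < u ≤ w, which forces w < w — impossible.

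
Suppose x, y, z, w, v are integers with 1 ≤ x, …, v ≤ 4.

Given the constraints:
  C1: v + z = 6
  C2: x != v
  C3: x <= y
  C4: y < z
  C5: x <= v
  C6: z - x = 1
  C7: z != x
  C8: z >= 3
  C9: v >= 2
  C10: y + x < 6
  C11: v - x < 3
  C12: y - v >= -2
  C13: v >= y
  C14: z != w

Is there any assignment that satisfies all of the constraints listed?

Setting (x, y, z, w, v) = (2, 2, 3, 2, 3) satisfies everything: constraint 1: v + z = 6; constraint 6: z - x = 1, and the others follow.

Satisfiable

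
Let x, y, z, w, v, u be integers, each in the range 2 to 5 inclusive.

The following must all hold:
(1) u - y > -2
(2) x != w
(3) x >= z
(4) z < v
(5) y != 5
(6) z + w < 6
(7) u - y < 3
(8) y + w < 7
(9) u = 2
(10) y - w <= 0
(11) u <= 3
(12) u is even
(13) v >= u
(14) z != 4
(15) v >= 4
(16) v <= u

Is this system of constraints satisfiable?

From constraint 15: v ≥ 4. From constraints 11 and 16: v ≤ u and u ≤ 3, so v ≤ 3. But 3 < 4, so no value of v works.

Unsatisfiable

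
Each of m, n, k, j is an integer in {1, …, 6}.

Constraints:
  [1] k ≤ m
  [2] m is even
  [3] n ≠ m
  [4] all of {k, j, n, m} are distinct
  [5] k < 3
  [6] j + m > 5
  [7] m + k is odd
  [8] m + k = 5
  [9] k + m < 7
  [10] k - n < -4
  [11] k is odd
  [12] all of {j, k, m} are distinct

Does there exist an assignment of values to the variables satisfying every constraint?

One satisfying assignment is m = 4, n = 6, k = 1, j = 3.
For the less obvious constraints — constraint 6: j + m = 7; constraint 8: m + k = 5 — and the others hold by inspection.

Satisfiable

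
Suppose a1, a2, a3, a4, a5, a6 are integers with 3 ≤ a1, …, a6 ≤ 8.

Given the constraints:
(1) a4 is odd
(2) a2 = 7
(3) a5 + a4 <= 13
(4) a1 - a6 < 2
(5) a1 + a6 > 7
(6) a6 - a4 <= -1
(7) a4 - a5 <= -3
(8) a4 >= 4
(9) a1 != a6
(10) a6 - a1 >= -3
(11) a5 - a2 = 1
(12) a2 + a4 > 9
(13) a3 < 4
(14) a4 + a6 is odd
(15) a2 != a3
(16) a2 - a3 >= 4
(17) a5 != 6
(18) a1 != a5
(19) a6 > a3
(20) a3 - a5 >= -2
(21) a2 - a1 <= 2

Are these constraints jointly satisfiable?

Constraints 6, 7, 10, 16, 20, and 21 give a6 − a1 ≥ -3, a1 − a2 ≥ -2, a2 − a3 ≥ 4, a3 − a5 ≥ -2, a5 − a4 ≥ 3, a4 − a6 ≥ 1.
Adding all 6 inequalities: the left sides telescope to 0, and the right sides sum to (-3) + (-2) + 4 + (-2) + 3 + 1 = 1. So 0 ≥ 1, which is false.

Unsatisfiable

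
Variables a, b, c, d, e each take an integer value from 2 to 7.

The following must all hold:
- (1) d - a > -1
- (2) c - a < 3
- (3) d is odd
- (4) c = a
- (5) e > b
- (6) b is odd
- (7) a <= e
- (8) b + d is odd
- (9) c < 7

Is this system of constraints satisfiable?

Constraint 6 makes b odd and constraint 3 makes d odd, so b + d must be even. Constraint 8 says b + d is odd — contradiction.

Unsatisfiable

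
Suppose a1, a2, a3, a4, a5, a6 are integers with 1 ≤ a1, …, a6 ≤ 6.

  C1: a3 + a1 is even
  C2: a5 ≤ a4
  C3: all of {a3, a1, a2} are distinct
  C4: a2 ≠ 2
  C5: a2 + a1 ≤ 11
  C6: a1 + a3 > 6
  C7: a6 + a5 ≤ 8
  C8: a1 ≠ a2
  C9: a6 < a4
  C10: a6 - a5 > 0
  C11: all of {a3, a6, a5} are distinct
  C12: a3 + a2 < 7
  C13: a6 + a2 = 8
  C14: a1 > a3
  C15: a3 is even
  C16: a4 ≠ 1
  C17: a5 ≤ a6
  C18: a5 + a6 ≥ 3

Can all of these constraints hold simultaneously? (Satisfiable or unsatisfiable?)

The assignment a1 = 6, a2 = 4, a3 = 2, a4 = 6, a5 = 1, a6 = 4 works:
  constraint 5 holds since a2 + a1 = 10.
  constraint 6 holds since a1 + a3 = 8.
The rest check out directly.

Satisfiable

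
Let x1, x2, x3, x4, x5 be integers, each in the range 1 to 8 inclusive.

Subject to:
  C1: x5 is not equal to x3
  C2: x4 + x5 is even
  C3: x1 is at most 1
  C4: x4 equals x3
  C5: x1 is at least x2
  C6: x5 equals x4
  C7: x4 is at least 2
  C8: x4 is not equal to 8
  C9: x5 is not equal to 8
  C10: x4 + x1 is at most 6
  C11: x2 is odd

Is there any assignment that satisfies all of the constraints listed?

From constraints 4 and 6, x5 = x4 = x3, so x5 = x3. But constraint 1 says x5 ≠ x3. Contradiction.

Unsatisfiable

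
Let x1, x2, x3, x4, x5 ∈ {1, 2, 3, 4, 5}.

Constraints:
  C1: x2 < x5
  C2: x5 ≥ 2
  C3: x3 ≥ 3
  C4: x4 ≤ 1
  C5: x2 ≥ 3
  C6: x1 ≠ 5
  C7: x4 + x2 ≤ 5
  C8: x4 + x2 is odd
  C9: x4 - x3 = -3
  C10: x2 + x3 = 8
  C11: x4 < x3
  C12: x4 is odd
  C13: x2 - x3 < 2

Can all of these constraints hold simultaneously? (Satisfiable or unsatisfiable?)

Take x1 = 1, x2 = 4, x3 = 4, x4 = 1, x5 = 5. Then constraint 7: x4 + x2 = 5; constraint 9: x4 - x3 = -3; constraint 10: x2 + x3 = 8, and every other listed constraint is also met.

Satisfiable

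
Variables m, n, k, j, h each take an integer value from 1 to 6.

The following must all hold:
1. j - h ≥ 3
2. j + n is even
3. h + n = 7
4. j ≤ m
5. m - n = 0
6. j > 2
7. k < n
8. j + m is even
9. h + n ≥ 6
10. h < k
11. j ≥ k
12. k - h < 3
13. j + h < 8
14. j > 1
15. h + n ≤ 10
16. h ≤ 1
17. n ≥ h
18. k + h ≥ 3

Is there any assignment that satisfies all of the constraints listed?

Take m = 6, n = 6, k = 2, j = 4, h = 1. Then constraint 1: j - h = 3; constraint 3: h + n = 7, and every other listed constraint is also met.

Satisfiable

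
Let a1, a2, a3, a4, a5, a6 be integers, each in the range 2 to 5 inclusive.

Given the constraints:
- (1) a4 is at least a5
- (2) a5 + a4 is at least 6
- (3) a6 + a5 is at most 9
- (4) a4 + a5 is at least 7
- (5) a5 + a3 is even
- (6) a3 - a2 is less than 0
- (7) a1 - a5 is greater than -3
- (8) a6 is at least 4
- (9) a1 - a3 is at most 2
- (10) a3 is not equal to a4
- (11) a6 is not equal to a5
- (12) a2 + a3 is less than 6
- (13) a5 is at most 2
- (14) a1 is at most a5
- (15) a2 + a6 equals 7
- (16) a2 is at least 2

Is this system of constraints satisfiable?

Setting (a1, a2, a3, a4, a5, a6) = (2, 3, 2, 5, 2, 4) satisfies everything: constraint 2: a5 + a4 = 7; constraint 3: a6 + a5 = 6; constraint 4: a4 + a5 = 7, and the others follow.

Satisfiable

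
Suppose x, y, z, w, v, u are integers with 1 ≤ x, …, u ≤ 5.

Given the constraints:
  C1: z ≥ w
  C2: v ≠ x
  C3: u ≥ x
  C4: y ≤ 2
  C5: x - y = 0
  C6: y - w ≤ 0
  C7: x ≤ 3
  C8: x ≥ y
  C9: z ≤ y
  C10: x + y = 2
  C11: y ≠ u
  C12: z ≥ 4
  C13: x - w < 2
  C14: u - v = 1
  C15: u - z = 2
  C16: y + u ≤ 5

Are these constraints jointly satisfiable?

Unsatisfiable

From constraints 9 and 12: y ≥ z and z ≥ 4, so y ≥ 4. From constraints 7 and 8: y ≤ x and x ≤ 3, so y ≤ 3. But 3 < 4, so no value of y works.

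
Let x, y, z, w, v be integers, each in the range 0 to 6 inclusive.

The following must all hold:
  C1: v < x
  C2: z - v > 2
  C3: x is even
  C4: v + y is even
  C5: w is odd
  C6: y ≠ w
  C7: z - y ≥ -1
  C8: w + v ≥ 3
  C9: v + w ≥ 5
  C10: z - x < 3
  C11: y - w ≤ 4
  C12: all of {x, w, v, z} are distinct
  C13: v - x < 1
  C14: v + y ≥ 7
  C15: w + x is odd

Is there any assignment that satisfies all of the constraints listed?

Satisfiable

Setting (x, y, z, w, v) = (4, 6, 6, 3, 2) satisfies everything: constraint 2: z - v = 4; constraint 7: z - y = 0, and the others follow.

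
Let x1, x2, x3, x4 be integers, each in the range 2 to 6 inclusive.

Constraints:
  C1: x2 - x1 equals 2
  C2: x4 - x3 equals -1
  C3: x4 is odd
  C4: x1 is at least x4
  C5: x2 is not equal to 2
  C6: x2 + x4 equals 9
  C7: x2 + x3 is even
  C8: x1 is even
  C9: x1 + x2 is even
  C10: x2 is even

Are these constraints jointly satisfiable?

Satisfiable

Setting (x1, x2, x3, x4) = (4, 6, 4, 3) satisfies everything: constraint 1: x2 - x1 = 2; constraint 2: x4 - x3 = -1; constraint 6: x2 + x4 = 9, and the others follow.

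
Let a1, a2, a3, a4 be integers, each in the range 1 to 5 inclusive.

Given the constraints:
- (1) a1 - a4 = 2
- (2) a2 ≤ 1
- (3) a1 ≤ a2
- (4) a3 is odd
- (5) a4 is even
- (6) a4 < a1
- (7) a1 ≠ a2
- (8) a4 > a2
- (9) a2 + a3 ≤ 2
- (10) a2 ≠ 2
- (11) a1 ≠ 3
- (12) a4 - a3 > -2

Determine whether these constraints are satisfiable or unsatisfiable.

Constraints 3, 6, and 8 give a1 ≤ a2, a2 < a4, a4 < a1. Chaining: a1 ≤ a2 < a4 < a1, which forces a1 < a1 — impossible.

Unsatisfiable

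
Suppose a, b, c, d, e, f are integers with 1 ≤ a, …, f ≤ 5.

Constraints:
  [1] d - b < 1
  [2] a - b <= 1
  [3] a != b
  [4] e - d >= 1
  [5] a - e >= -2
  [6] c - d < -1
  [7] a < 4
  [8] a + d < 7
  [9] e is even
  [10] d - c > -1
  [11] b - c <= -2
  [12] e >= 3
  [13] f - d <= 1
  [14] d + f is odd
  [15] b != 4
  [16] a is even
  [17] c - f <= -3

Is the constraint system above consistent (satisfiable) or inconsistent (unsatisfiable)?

Unsatisfiable

Constraints 2, 4, 5, 11, 13, and 17 give b − a ≥ -1, a − e ≥ -2, e − d ≥ 1, d − f ≥ -1, f − c ≥ 3, c − b ≥ 2.
Adding all 6 inequalities: the left sides telescope to 0, and the right sides sum to (-1) + (-2) + 1 + (-1) + 3 + 2 = 2. So 0 ≥ 2, which is false.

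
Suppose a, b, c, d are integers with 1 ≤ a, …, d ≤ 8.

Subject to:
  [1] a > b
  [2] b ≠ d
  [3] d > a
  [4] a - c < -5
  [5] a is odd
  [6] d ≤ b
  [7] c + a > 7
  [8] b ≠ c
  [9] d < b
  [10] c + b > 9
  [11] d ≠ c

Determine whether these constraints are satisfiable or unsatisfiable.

Unsatisfiable

Constraints 1, 3, and 9 give a < d, d < b, b < a. Chaining: a < d < b < a, which forces a < a — impossible.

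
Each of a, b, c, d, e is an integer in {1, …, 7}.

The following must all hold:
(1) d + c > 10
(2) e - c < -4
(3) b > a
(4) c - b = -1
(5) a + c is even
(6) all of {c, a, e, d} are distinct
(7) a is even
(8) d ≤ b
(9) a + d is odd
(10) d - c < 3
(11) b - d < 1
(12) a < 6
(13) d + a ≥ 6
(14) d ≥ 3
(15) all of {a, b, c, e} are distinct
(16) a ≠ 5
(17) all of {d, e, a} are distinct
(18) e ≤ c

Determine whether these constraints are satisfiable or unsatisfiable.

Setting (a, b, c, d, e) = (2, 7, 6, 7, 1) satisfies everything: constraint 1: d + c = 13; constraint 2: e - c = -5; constraint 4: c - b = -1, and the others follow.

Satisfiable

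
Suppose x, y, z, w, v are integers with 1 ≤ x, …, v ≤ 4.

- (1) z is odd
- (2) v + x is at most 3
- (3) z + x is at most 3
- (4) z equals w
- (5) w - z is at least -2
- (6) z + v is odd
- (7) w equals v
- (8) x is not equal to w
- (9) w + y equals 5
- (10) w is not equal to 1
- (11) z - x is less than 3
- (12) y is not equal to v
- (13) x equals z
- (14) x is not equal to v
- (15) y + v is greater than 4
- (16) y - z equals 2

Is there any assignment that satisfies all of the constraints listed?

From constraints 4, 7, and 13, x = z = w = v, so x = v. But constraint 14 says x ≠ v. Contradiction.

Unsatisfiable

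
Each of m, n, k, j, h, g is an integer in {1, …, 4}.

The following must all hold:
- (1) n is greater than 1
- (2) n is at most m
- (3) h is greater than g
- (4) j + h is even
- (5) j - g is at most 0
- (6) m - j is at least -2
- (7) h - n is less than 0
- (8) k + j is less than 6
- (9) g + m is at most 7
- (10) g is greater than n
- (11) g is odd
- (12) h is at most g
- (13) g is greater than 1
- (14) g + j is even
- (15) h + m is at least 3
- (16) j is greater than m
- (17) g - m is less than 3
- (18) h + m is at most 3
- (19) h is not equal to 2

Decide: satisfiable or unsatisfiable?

Unsatisfiable

Constraints 2, 3, 5, 7, and 16 give j ≤ g, g < h, h < n, n ≤ m, m < j. Chaining: j ≤ g < h < n ≤ m < j, which forces j < j — impossible.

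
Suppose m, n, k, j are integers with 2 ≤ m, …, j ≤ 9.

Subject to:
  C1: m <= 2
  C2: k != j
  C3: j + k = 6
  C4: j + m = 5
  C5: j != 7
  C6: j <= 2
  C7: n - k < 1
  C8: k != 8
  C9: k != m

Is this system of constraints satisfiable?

Unsatisfiable

From constraint 6: j ≤ 2. From constraint 1: m ≤ 2. Hence j + m ≤ 4. But constraint 4 requires j + m = 5, and 5 > 4. Contradiction.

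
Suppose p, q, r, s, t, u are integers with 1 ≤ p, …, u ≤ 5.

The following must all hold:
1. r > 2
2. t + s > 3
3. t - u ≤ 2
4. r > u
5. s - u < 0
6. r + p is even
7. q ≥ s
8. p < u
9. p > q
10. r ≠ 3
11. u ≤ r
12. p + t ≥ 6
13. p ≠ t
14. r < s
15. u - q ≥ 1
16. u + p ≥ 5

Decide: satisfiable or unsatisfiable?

Unsatisfiable

Constraints 4, 7, 8, 9, and 14 give r < s, s ≤ q, q < p, p < u, u < r. Chaining: r < s ≤ q < p < u < r, which forces r < r — impossible.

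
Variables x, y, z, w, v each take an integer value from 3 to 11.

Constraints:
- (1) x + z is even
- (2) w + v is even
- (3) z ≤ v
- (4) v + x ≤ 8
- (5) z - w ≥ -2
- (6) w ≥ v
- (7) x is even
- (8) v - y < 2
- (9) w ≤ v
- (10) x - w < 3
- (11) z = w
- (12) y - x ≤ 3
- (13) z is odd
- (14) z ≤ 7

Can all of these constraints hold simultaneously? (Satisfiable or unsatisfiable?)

Constraint 7 makes x even and constraint 13 makes z odd, so x + z must be odd. Constraint 1 says x + z is even — contradiction.

Unsatisfiable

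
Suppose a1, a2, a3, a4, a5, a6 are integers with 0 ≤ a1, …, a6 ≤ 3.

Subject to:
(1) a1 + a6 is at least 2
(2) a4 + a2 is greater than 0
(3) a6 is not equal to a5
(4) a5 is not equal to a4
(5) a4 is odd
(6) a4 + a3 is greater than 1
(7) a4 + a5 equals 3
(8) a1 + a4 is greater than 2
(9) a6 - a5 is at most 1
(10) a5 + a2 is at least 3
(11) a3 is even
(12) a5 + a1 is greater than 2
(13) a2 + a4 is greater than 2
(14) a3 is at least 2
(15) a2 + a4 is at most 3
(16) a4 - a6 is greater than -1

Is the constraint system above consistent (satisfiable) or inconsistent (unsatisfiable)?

The assignment a1 = 2, a2 = 2, a3 = 2, a4 = 1, a5 = 2, a6 = 0 works:
  constraint 1 holds since a1 + a6 = 2.
  constraint 2 holds since a4 + a2 = 3.
The rest check out directly.

Satisfiable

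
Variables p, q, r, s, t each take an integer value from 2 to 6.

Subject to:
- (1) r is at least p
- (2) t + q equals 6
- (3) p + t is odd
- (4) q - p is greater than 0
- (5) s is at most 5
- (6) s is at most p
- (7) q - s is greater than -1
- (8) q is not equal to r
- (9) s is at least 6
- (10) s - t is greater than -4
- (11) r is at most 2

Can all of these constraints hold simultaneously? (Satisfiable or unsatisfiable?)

Unsatisfiable

From constraints 6 and 9: p ≥ s and s ≥ 6, so p ≥ 6. From constraints 1 and 11: p ≤ r and r ≤ 2, so p ≤ 2. But 2 < 6, so no value of p works.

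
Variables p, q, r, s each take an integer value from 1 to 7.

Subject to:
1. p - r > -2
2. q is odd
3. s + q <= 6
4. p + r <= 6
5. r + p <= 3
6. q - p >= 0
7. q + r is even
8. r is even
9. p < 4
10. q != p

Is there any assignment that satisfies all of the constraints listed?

Constraint 2 makes q odd and constraint 8 makes r even, so q + r must be odd. Constraint 7 says q + r is even — contradiction.

Unsatisfiable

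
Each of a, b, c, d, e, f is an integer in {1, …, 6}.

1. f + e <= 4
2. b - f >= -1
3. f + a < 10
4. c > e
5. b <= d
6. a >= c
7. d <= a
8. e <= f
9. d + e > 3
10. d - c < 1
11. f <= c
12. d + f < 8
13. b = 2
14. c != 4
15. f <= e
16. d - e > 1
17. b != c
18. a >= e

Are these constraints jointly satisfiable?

One satisfying assignment is a = 6, b = 2, c = 5, d = 5, e = 1, f = 1.
For the less obvious constraints — constraint 1: f + e = 2; constraint 2: b - f = 1 — and the others hold by inspection.

Satisfiable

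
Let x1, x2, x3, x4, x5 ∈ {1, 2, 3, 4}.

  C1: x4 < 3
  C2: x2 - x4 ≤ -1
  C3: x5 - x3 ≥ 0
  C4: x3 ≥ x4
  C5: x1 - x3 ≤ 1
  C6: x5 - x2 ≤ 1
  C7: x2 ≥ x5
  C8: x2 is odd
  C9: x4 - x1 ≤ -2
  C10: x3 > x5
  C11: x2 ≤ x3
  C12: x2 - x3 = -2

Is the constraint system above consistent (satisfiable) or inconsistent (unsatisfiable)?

Unsatisfiable

Constraints 2, 3, 5, 6, and 9 give x1 − x4 ≥ 2, x4 − x2 ≥ 1, x2 − x5 ≥ -1, x5 − x3 ≥ 0, x3 − x1 ≥ -1.
Adding all 5 inequalities: the left sides telescope to 0, and the right sides sum to 2 + 1 + (-1) + 0 + (-1) = 1. So 0 ≥ 1, which is false.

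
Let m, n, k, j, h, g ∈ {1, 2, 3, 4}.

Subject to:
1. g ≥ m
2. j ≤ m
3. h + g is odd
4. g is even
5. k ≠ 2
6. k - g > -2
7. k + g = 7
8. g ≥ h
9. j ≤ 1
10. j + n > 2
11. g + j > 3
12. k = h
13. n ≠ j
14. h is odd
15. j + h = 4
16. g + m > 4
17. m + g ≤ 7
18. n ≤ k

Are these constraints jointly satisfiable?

One satisfying assignment is m = 3, n = 2, k = 3, j = 1, h = 3, g = 4.
For the less obvious constraints — constraint 6: k - g = -1; constraint 7: k + g = 7 — and the others hold by inspection.

Satisfiable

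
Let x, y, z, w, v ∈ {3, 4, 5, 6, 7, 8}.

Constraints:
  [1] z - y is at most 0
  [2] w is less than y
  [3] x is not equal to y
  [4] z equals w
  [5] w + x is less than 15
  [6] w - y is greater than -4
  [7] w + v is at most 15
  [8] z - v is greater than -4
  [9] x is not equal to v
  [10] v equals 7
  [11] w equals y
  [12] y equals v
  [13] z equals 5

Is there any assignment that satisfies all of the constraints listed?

Unsatisfiable

Constraint 13 fixes z = 5 and constraint 10 fixes v = 7. Constraints 4, 11, and 12 give z = w = y = v, so z = v. But 5 ≠ 7 — contradiction.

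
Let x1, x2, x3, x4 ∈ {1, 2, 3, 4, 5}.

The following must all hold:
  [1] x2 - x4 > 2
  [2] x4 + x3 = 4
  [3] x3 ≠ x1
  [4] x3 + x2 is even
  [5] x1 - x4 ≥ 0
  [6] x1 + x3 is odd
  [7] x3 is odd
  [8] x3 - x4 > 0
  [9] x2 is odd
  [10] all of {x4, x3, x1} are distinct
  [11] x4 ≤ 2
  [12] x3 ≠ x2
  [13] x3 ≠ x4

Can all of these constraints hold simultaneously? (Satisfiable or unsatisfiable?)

Satisfiable

One satisfying assignment is x1 = 4, x2 = 5, x3 = 3, x4 = 1.
For the less obvious constraints — constraint 1: x2 - x4 = 4; constraint 2: x4 + x3 = 4 — and the others hold by inspection.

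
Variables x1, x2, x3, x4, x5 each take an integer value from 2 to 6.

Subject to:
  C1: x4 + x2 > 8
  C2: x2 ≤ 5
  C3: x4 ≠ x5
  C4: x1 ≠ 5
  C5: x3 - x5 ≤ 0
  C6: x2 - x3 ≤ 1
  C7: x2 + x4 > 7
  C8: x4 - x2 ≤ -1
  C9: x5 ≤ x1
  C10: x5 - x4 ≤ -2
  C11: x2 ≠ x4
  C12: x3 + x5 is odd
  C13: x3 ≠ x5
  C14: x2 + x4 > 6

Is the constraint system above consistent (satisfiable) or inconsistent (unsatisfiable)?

Constraints 5, 6, 8, and 10 give x3 − x2 ≥ -1, x2 − x4 ≥ 1, x4 − x5 ≥ 2, x5 − x3 ≥ 0.
Adding all 4 inequalities: the left sides telescope to 0, and the right sides sum to (-1) + 1 + 2 + 0 = 2. So 0 ≥ 2, which is false.

Unsatisfiable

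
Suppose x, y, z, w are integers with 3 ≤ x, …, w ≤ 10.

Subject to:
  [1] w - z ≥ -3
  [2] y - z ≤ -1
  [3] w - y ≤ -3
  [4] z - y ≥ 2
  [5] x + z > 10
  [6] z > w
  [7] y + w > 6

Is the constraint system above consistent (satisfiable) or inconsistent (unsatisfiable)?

Unsatisfiable

Constraints 1, 3, and 4 give w − z ≥ -3, z − y ≥ 2, y − w ≥ 3.
Adding all 3 inequalities: the left sides telescope to 0, and the right sides sum to (-3) + 2 + 3 = 2. So 0 ≥ 2, which is false.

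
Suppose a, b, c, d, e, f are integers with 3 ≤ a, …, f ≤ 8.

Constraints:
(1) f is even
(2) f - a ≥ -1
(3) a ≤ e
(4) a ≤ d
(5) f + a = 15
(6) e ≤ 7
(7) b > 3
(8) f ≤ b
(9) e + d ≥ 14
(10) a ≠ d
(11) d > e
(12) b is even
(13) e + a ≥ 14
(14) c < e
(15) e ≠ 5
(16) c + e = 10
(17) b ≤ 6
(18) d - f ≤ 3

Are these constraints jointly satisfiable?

From constraints 8 and 17: f ≤ b ≤ 6. From constraints 3 and 6: a ≤ e ≤ 7. Hence f + a ≤ 13. But constraint 5 requires f + a = 15, and 15 > 13. Contradiction.

Unsatisfiable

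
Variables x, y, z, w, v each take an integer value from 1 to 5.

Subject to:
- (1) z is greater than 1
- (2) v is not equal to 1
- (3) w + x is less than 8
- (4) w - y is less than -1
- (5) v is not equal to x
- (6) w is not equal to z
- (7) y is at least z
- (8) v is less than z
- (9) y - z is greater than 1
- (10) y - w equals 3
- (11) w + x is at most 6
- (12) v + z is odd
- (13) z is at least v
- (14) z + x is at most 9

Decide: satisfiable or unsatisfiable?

Satisfiable

One satisfying assignment is x = 3, y = 5, z = 3, w = 2, v = 2.
For the less obvious constraints — constraint 3: w + x = 5; constraint 4: w - y = -3 — and the others hold by inspection.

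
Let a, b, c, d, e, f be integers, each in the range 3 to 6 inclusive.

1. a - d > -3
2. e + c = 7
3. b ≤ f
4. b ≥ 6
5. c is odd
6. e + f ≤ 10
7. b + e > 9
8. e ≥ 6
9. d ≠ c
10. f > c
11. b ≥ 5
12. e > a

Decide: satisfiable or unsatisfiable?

From constraint 8: e ≥ 6. From constraints 3 and 4: f ≥ b ≥ 6. Hence e + f ≥ 12. But constraint 6 requires e + f ≤ 10, and 10 < 12. Contradiction.

Unsatisfiable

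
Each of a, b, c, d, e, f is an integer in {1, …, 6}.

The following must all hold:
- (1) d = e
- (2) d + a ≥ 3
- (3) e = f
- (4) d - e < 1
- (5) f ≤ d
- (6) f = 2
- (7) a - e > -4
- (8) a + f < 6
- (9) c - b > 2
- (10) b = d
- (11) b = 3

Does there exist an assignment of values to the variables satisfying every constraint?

Constraint 11 fixes b = 3 and constraint 6 fixes f = 2. Constraints 1, 3, and 10 give b = d = e = f, so b = f. But 3 ≠ 2 — contradiction.

Unsatisfiable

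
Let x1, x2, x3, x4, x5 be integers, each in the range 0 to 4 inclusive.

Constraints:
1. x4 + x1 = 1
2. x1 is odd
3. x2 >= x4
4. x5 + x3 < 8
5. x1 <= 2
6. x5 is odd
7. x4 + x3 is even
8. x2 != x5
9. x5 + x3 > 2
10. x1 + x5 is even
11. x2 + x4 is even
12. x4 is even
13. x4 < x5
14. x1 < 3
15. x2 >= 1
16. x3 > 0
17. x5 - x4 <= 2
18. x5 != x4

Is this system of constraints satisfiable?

One satisfying assignment is x1 = 1, x2 = 4, x3 = 4, x4 = 0, x5 = 1.
For the less obvious constraints — constraint 1: x4 + x1 = 1; constraint 4: x5 + x3 = 5; constraint 9: x5 + x3 = 5 — and the others hold by inspection.

Satisfiable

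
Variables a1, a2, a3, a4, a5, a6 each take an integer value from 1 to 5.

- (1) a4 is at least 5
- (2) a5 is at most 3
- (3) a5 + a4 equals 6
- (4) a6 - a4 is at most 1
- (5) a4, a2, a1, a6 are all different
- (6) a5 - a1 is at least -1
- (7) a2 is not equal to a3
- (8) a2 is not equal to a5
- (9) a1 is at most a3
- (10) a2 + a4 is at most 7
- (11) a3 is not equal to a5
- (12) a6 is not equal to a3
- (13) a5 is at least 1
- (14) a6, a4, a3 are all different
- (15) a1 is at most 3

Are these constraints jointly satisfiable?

Satisfiable

One satisfying assignment is a1 = 1, a2 = 2, a3 = 3, a4 = 5, a5 = 1, a6 = 4.
For the less obvious constraints — constraint 3: a5 + a4 = 6; constraint 4: a6 - a4 = -1; constraint 6: a5 - a1 = 0 — and the others hold by inspection.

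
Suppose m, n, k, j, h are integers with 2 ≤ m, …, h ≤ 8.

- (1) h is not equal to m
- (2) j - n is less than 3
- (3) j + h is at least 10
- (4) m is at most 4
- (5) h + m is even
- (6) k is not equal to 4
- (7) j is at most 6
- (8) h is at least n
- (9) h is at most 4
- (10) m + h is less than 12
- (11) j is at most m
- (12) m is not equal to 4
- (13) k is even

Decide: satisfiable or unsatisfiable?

Unsatisfiable

From constraints 4 and 11: j ≤ m ≤ 4. From constraint 9: h ≤ 4. Hence j + h ≤ 8. But constraint 3 requires j + h ≥ 10, and 10 > 8. Contradiction.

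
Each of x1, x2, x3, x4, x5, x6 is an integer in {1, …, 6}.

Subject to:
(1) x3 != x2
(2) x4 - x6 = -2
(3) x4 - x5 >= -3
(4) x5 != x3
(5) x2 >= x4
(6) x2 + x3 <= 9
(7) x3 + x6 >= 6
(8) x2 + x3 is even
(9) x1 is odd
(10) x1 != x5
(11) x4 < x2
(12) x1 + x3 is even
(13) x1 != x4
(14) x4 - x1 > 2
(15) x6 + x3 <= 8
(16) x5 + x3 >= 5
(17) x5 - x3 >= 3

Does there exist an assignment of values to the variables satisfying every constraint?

Satisfiable

Setting (x1, x2, x3, x4, x5, x6) = (1, 5, 1, 4, 4, 6) satisfies everything: constraint 2: x4 - x6 = -2; constraint 3: x4 - x5 = 0, and the others follow.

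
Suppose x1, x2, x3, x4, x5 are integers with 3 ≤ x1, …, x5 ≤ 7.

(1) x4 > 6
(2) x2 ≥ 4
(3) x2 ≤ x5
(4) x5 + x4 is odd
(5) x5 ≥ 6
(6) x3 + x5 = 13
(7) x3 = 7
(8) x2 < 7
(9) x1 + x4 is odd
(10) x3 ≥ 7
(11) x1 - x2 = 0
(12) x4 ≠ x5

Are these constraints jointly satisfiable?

One satisfying assignment is x1 = 4, x2 = 4, x3 = 7, x4 = 7, x5 = 6.
For the less obvious constraints — constraint 6: x3 + x5 = 13; constraint 11: x1 - x2 = 0 — and the others hold by inspection.

Satisfiable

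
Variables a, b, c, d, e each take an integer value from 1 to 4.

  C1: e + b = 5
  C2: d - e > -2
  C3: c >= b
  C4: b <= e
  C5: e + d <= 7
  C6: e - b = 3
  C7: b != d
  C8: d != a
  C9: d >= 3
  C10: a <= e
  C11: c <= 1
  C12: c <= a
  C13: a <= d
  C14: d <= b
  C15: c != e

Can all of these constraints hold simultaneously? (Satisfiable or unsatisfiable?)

From constraints 9 and 14: b ≥ d and d ≥ 3, so b ≥ 3. From constraints 3 and 11: b ≤ c and c ≤ 1, so b ≤ 1. But 1 < 3, so no value of b works.

Unsatisfiable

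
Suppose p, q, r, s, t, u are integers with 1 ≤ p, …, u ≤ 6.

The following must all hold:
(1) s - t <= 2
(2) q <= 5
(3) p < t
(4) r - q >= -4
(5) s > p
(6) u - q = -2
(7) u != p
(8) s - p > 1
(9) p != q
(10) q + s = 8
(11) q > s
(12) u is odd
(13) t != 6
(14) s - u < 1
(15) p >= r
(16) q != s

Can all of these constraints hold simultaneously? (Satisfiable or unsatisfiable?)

Satisfiable

One satisfying assignment is p = 1, q = 5, r = 1, s = 3, t = 2, u = 3.
For the less obvious constraints — constraint 1: s - t = 1; constraint 4: r - q = -4; constraint 6: u - q = -2 — and the others hold by inspection.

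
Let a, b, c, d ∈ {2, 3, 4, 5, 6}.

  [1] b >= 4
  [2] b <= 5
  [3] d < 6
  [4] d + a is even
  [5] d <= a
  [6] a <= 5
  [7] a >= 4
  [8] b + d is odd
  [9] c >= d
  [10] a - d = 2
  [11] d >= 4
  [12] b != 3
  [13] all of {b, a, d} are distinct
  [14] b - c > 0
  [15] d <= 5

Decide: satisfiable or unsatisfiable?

Unsatisfiable

Constraints 1, 2, 6, 7, 11, and 15 confine each of b, a, d to the 2 values {4, 5}.
Constraint 13 requires all 3 of them to be distinct, but only 2 values are available — impossible by the pigeonhole principle.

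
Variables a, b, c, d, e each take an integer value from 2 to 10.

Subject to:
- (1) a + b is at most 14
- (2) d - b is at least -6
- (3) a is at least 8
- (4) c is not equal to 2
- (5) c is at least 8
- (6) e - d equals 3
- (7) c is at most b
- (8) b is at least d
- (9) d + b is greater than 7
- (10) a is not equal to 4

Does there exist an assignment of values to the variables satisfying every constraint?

From constraint 3: a ≥ 8. From constraints 5 and 7: b ≥ c ≥ 8. Hence a + b ≥ 16. But constraint 1 requires a + b ≤ 14, and 14 < 16. Contradiction.

Unsatisfiable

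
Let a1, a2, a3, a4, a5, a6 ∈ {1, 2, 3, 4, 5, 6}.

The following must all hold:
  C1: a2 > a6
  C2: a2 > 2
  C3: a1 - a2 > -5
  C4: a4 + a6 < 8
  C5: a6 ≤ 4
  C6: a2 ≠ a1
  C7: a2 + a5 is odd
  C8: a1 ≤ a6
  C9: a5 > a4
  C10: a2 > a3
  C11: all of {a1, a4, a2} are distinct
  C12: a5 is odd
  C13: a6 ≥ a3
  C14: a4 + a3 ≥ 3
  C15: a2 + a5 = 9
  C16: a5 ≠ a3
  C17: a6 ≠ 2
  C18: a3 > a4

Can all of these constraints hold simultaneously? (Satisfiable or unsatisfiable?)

Take a1 = 4, a2 = 6, a3 = 4, a4 = 1, a5 = 3, a6 = 4. Then constraint 3: a1 - a2 = -2; constraint 4: a4 + a6 = 5; constraint 14: a4 + a3 = 5, and every other listed constraint is also met.

Satisfiable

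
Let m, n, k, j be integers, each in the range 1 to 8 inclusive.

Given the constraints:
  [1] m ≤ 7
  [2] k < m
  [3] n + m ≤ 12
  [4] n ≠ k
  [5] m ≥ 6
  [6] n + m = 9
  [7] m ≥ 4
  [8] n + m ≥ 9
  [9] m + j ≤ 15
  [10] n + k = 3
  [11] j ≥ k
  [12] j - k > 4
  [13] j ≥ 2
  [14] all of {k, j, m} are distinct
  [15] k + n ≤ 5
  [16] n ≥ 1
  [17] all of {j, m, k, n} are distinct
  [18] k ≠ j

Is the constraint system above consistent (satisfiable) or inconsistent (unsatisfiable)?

Satisfiable

Try m = 7, n = 2, k = 1, j = 8.
Check constraint 3: n + m = 9; constraint 6: n + m = 9. The remaining constraints are straightforward to verify.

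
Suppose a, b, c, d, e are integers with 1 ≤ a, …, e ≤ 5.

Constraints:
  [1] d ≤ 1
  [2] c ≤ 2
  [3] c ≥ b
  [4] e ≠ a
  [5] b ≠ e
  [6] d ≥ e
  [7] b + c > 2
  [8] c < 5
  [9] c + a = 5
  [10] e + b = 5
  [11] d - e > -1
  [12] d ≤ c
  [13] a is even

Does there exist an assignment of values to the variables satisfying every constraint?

From constraints 1 and 6: e ≤ d ≤ 1. From constraints 2 and 3: b ≤ c ≤ 2. Hence e + b ≤ 3. But constraint 10 requires e + b = 5, and 5 > 3. Contradiction.

Unsatisfiable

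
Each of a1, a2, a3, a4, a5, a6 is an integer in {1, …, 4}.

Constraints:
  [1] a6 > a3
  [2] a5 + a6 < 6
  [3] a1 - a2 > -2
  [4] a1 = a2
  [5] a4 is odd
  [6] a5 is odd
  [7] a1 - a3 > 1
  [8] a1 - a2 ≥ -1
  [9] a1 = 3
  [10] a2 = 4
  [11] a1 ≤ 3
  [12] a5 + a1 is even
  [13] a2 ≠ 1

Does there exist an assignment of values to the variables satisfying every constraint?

Unsatisfiable

Constraint 9 fixes a1 = 3 and constraint 10 fixes a2 = 4, but constraint 4 requires a1 = a2. Since 3 ≠ 4, contradiction.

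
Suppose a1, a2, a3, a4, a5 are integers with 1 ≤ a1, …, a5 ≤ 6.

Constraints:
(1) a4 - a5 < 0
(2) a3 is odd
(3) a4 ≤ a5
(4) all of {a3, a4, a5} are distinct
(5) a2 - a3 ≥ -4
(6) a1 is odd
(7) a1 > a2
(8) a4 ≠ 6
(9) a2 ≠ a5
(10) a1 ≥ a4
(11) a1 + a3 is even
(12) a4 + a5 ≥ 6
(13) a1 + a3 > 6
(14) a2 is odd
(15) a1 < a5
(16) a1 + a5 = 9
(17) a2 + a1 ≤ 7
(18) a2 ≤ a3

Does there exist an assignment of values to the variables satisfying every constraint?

The assignment a1 = 3, a2 = 1, a3 = 5, a4 = 3, a5 = 6 works:
  constraint 1 holds since a4 - a5 = -3.
  constraint 5 holds since a2 - a3 = -4.
The rest check out directly.

Satisfiable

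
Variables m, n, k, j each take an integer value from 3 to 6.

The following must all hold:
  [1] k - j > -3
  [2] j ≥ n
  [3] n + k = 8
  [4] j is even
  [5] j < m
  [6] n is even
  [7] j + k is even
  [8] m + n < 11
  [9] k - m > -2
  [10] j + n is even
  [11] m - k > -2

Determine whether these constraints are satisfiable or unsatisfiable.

Satisfiable

The assignment m = 5, n = 4, k = 4, j = 4 works:
  constraint 1 holds since k - j = 0.
  constraint 3 holds since n + k = 8.
  constraint 8 holds since m + n = 9.
The rest check out directly.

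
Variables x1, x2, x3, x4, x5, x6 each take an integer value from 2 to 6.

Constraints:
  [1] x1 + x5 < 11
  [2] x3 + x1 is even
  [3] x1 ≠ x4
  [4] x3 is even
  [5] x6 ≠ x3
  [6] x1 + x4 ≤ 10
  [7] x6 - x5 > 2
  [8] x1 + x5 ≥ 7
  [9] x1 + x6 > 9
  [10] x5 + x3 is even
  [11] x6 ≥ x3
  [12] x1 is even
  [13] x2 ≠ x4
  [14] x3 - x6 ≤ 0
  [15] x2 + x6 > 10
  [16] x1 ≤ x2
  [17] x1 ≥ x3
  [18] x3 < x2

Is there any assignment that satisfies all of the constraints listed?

Satisfiable

Try x1 = 6, x2 = 6, x3 = 2, x4 = 2, x5 = 2, x6 = 5.
Check constraint 1: x1 + x5 = 8; constraint 6: x1 + x4 = 8. The remaining constraints are straightforward to verify.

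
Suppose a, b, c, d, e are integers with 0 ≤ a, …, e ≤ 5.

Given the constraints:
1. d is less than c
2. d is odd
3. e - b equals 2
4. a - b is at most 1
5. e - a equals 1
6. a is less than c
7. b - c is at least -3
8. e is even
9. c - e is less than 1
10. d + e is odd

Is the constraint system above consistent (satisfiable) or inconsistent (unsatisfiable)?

The assignment a = 1, b = 0, c = 2, d = 1, e = 2 works:
  constraint 3 holds since e - b = 2.
  constraint 4 holds since a - b = 1.
The rest check out directly.

Satisfiable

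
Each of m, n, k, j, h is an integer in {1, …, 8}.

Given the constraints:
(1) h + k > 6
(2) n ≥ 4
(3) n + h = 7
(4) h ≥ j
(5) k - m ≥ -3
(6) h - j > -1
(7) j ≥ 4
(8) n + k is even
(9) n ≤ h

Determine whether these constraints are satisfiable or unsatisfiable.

From constraint 2: n ≥ 4. From constraints 4 and 7: h ≥ j ≥ 4. Hence n + h ≥ 8. But constraint 3 requires n + h = 7, and 7 < 8. Contradiction.

Unsatisfiable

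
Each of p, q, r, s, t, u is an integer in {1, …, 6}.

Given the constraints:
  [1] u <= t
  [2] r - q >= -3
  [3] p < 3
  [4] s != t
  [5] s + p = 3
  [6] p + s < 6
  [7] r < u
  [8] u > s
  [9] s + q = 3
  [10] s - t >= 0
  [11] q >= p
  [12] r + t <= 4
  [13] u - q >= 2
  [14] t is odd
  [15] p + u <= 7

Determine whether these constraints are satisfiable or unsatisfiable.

Unsatisfiable

Constraints 1, 8, and 10 give t ≤ s, s < u, u ≤ t. Chaining: t ≤ s < u ≤ t, which forces t < t — impossible.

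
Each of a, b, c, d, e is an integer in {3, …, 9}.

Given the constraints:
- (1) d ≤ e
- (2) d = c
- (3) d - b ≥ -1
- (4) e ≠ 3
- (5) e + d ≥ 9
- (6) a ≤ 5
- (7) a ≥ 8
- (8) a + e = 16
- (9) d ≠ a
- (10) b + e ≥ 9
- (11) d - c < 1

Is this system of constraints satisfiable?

Unsatisfiable

From constraint 7: a ≥ 8. From constraint 6: a ≤ 5. But 5 < 8, so no value of a works.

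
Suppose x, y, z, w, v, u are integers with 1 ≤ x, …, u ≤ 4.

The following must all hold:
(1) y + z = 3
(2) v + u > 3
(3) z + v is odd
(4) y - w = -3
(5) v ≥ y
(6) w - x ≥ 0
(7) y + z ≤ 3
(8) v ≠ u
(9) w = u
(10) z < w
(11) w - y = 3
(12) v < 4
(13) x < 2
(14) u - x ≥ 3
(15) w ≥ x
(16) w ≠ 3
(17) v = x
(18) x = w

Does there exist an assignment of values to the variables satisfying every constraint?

From constraints 9, 17, and 18, v = x = w = u, so v = u. But constraint 8 says v ≠ u. Contradiction.

Unsatisfiable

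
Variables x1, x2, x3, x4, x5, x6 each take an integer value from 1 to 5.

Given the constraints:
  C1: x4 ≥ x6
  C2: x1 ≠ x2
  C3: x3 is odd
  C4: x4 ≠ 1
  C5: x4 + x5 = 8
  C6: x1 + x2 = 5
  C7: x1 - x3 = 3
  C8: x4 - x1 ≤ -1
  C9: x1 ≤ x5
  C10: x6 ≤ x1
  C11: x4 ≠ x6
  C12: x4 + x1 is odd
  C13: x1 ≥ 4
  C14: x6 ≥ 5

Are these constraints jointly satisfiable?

Unsatisfiable

From constraints 1 and 14: x4 ≥ x6 ≥ 5. From constraints 9 and 13: x5 ≥ x1 ≥ 4. Hence x4 + x5 ≥ 9. But constraint 5 requires x4 + x5 = 8, and 8 < 9. Contradiction.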